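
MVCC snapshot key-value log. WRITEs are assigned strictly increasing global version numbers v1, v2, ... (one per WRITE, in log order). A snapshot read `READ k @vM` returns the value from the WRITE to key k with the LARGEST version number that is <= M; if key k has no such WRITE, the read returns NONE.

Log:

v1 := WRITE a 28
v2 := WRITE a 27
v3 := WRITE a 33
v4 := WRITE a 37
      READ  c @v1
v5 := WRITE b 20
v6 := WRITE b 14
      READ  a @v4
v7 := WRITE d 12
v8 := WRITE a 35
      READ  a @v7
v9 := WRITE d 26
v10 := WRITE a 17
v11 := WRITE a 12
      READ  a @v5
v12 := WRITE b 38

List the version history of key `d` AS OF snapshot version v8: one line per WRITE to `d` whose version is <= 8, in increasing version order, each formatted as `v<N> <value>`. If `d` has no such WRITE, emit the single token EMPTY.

Answer: v7 12

Derivation:
Scan writes for key=d with version <= 8:
  v1 WRITE a 28 -> skip
  v2 WRITE a 27 -> skip
  v3 WRITE a 33 -> skip
  v4 WRITE a 37 -> skip
  v5 WRITE b 20 -> skip
  v6 WRITE b 14 -> skip
  v7 WRITE d 12 -> keep
  v8 WRITE a 35 -> skip
  v9 WRITE d 26 -> drop (> snap)
  v10 WRITE a 17 -> skip
  v11 WRITE a 12 -> skip
  v12 WRITE b 38 -> skip
Collected: [(7, 12)]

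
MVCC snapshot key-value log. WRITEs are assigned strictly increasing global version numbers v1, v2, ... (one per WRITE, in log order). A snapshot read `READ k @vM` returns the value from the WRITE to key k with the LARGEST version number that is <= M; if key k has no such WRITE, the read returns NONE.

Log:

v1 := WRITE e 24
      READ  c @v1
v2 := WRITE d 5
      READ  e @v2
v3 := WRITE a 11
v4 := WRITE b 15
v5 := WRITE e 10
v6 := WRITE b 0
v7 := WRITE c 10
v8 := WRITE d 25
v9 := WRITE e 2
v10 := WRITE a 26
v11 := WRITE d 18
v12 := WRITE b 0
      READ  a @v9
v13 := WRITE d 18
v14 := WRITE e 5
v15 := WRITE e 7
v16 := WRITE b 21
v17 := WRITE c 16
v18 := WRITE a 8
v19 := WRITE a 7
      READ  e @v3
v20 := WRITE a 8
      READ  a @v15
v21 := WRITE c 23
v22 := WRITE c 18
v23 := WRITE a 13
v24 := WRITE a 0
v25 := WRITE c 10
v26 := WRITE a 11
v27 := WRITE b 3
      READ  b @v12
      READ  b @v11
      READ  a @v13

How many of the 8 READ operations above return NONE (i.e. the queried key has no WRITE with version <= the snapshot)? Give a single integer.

Answer: 1

Derivation:
v1: WRITE e=24  (e history now [(1, 24)])
READ c @v1: history=[] -> no version <= 1 -> NONE
v2: WRITE d=5  (d history now [(2, 5)])
READ e @v2: history=[(1, 24)] -> pick v1 -> 24
v3: WRITE a=11  (a history now [(3, 11)])
v4: WRITE b=15  (b history now [(4, 15)])
v5: WRITE e=10  (e history now [(1, 24), (5, 10)])
v6: WRITE b=0  (b history now [(4, 15), (6, 0)])
v7: WRITE c=10  (c history now [(7, 10)])
v8: WRITE d=25  (d history now [(2, 5), (8, 25)])
v9: WRITE e=2  (e history now [(1, 24), (5, 10), (9, 2)])
v10: WRITE a=26  (a history now [(3, 11), (10, 26)])
v11: WRITE d=18  (d history now [(2, 5), (8, 25), (11, 18)])
v12: WRITE b=0  (b history now [(4, 15), (6, 0), (12, 0)])
READ a @v9: history=[(3, 11), (10, 26)] -> pick v3 -> 11
v13: WRITE d=18  (d history now [(2, 5), (8, 25), (11, 18), (13, 18)])
v14: WRITE e=5  (e history now [(1, 24), (5, 10), (9, 2), (14, 5)])
v15: WRITE e=7  (e history now [(1, 24), (5, 10), (9, 2), (14, 5), (15, 7)])
v16: WRITE b=21  (b history now [(4, 15), (6, 0), (12, 0), (16, 21)])
v17: WRITE c=16  (c history now [(7, 10), (17, 16)])
v18: WRITE a=8  (a history now [(3, 11), (10, 26), (18, 8)])
v19: WRITE a=7  (a history now [(3, 11), (10, 26), (18, 8), (19, 7)])
READ e @v3: history=[(1, 24), (5, 10), (9, 2), (14, 5), (15, 7)] -> pick v1 -> 24
v20: WRITE a=8  (a history now [(3, 11), (10, 26), (18, 8), (19, 7), (20, 8)])
READ a @v15: history=[(3, 11), (10, 26), (18, 8), (19, 7), (20, 8)] -> pick v10 -> 26
v21: WRITE c=23  (c history now [(7, 10), (17, 16), (21, 23)])
v22: WRITE c=18  (c history now [(7, 10), (17, 16), (21, 23), (22, 18)])
v23: WRITE a=13  (a history now [(3, 11), (10, 26), (18, 8), (19, 7), (20, 8), (23, 13)])
v24: WRITE a=0  (a history now [(3, 11), (10, 26), (18, 8), (19, 7), (20, 8), (23, 13), (24, 0)])
v25: WRITE c=10  (c history now [(7, 10), (17, 16), (21, 23), (22, 18), (25, 10)])
v26: WRITE a=11  (a history now [(3, 11), (10, 26), (18, 8), (19, 7), (20, 8), (23, 13), (24, 0), (26, 11)])
v27: WRITE b=3  (b history now [(4, 15), (6, 0), (12, 0), (16, 21), (27, 3)])
READ b @v12: history=[(4, 15), (6, 0), (12, 0), (16, 21), (27, 3)] -> pick v12 -> 0
READ b @v11: history=[(4, 15), (6, 0), (12, 0), (16, 21), (27, 3)] -> pick v6 -> 0
READ a @v13: history=[(3, 11), (10, 26), (18, 8), (19, 7), (20, 8), (23, 13), (24, 0), (26, 11)] -> pick v10 -> 26
Read results in order: ['NONE', '24', '11', '24', '26', '0', '0', '26']
NONE count = 1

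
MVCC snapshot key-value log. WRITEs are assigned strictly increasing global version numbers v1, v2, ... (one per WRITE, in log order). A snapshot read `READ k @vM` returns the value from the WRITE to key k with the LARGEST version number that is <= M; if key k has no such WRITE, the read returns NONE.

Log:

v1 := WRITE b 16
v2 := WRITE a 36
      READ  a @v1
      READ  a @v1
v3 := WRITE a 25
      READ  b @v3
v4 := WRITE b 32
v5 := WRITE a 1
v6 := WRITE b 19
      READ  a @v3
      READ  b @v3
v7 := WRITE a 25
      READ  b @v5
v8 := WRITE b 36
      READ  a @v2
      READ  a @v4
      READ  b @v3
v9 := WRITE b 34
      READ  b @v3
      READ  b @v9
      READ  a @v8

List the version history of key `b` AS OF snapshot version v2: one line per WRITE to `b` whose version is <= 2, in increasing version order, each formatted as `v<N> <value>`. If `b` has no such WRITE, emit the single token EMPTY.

Answer: v1 16

Derivation:
Scan writes for key=b with version <= 2:
  v1 WRITE b 16 -> keep
  v2 WRITE a 36 -> skip
  v3 WRITE a 25 -> skip
  v4 WRITE b 32 -> drop (> snap)
  v5 WRITE a 1 -> skip
  v6 WRITE b 19 -> drop (> snap)
  v7 WRITE a 25 -> skip
  v8 WRITE b 36 -> drop (> snap)
  v9 WRITE b 34 -> drop (> snap)
Collected: [(1, 16)]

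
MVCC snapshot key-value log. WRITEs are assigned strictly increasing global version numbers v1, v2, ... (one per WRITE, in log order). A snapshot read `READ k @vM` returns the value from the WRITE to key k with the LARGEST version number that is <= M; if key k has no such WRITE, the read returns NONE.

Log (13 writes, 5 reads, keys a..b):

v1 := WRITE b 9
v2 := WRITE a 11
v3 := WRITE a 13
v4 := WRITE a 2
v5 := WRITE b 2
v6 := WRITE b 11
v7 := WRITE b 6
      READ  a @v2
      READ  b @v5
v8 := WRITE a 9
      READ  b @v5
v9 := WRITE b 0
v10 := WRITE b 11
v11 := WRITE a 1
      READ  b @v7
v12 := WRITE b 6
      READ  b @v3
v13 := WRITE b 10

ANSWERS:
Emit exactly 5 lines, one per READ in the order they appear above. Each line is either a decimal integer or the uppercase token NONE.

Answer: 11
2
2
6
9

Derivation:
v1: WRITE b=9  (b history now [(1, 9)])
v2: WRITE a=11  (a history now [(2, 11)])
v3: WRITE a=13  (a history now [(2, 11), (3, 13)])
v4: WRITE a=2  (a history now [(2, 11), (3, 13), (4, 2)])
v5: WRITE b=2  (b history now [(1, 9), (5, 2)])
v6: WRITE b=11  (b history now [(1, 9), (5, 2), (6, 11)])
v7: WRITE b=6  (b history now [(1, 9), (5, 2), (6, 11), (7, 6)])
READ a @v2: history=[(2, 11), (3, 13), (4, 2)] -> pick v2 -> 11
READ b @v5: history=[(1, 9), (5, 2), (6, 11), (7, 6)] -> pick v5 -> 2
v8: WRITE a=9  (a history now [(2, 11), (3, 13), (4, 2), (8, 9)])
READ b @v5: history=[(1, 9), (5, 2), (6, 11), (7, 6)] -> pick v5 -> 2
v9: WRITE b=0  (b history now [(1, 9), (5, 2), (6, 11), (7, 6), (9, 0)])
v10: WRITE b=11  (b history now [(1, 9), (5, 2), (6, 11), (7, 6), (9, 0), (10, 11)])
v11: WRITE a=1  (a history now [(2, 11), (3, 13), (4, 2), (8, 9), (11, 1)])
READ b @v7: history=[(1, 9), (5, 2), (6, 11), (7, 6), (9, 0), (10, 11)] -> pick v7 -> 6
v12: WRITE b=6  (b history now [(1, 9), (5, 2), (6, 11), (7, 6), (9, 0), (10, 11), (12, 6)])
READ b @v3: history=[(1, 9), (5, 2), (6, 11), (7, 6), (9, 0), (10, 11), (12, 6)] -> pick v1 -> 9
v13: WRITE b=10  (b history now [(1, 9), (5, 2), (6, 11), (7, 6), (9, 0), (10, 11), (12, 6), (13, 10)])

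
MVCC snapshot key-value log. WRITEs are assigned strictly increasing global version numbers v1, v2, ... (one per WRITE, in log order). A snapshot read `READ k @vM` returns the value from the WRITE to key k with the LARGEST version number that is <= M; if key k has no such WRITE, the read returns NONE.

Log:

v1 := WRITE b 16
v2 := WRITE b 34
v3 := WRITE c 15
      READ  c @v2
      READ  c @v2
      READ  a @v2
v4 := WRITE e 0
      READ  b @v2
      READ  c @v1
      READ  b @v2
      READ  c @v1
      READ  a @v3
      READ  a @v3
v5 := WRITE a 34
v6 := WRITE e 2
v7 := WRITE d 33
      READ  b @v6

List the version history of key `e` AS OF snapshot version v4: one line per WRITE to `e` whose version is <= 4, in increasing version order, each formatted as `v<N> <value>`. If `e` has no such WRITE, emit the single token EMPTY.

Scan writes for key=e with version <= 4:
  v1 WRITE b 16 -> skip
  v2 WRITE b 34 -> skip
  v3 WRITE c 15 -> skip
  v4 WRITE e 0 -> keep
  v5 WRITE a 34 -> skip
  v6 WRITE e 2 -> drop (> snap)
  v7 WRITE d 33 -> skip
Collected: [(4, 0)]

Answer: v4 0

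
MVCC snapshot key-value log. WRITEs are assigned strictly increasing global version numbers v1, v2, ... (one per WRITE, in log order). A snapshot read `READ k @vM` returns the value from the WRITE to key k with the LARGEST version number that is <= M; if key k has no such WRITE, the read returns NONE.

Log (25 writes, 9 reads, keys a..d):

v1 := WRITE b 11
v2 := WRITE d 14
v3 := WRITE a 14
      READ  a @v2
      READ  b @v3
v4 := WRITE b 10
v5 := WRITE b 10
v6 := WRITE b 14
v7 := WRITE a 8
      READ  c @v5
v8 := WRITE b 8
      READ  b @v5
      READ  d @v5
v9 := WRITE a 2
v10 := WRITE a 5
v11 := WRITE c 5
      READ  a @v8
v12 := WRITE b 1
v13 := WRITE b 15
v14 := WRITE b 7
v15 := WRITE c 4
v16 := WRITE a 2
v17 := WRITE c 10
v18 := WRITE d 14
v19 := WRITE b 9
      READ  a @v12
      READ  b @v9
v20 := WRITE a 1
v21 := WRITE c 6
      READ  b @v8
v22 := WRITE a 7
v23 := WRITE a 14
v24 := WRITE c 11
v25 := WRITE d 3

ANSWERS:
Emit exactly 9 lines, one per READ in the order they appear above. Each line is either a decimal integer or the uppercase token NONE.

Answer: NONE
11
NONE
10
14
8
5
8
8

Derivation:
v1: WRITE b=11  (b history now [(1, 11)])
v2: WRITE d=14  (d history now [(2, 14)])
v3: WRITE a=14  (a history now [(3, 14)])
READ a @v2: history=[(3, 14)] -> no version <= 2 -> NONE
READ b @v3: history=[(1, 11)] -> pick v1 -> 11
v4: WRITE b=10  (b history now [(1, 11), (4, 10)])
v5: WRITE b=10  (b history now [(1, 11), (4, 10), (5, 10)])
v6: WRITE b=14  (b history now [(1, 11), (4, 10), (5, 10), (6, 14)])
v7: WRITE a=8  (a history now [(3, 14), (7, 8)])
READ c @v5: history=[] -> no version <= 5 -> NONE
v8: WRITE b=8  (b history now [(1, 11), (4, 10), (5, 10), (6, 14), (8, 8)])
READ b @v5: history=[(1, 11), (4, 10), (5, 10), (6, 14), (8, 8)] -> pick v5 -> 10
READ d @v5: history=[(2, 14)] -> pick v2 -> 14
v9: WRITE a=2  (a history now [(3, 14), (7, 8), (9, 2)])
v10: WRITE a=5  (a history now [(3, 14), (7, 8), (9, 2), (10, 5)])
v11: WRITE c=5  (c history now [(11, 5)])
READ a @v8: history=[(3, 14), (7, 8), (9, 2), (10, 5)] -> pick v7 -> 8
v12: WRITE b=1  (b history now [(1, 11), (4, 10), (5, 10), (6, 14), (8, 8), (12, 1)])
v13: WRITE b=15  (b history now [(1, 11), (4, 10), (5, 10), (6, 14), (8, 8), (12, 1), (13, 15)])
v14: WRITE b=7  (b history now [(1, 11), (4, 10), (5, 10), (6, 14), (8, 8), (12, 1), (13, 15), (14, 7)])
v15: WRITE c=4  (c history now [(11, 5), (15, 4)])
v16: WRITE a=2  (a history now [(3, 14), (7, 8), (9, 2), (10, 5), (16, 2)])
v17: WRITE c=10  (c history now [(11, 5), (15, 4), (17, 10)])
v18: WRITE d=14  (d history now [(2, 14), (18, 14)])
v19: WRITE b=9  (b history now [(1, 11), (4, 10), (5, 10), (6, 14), (8, 8), (12, 1), (13, 15), (14, 7), (19, 9)])
READ a @v12: history=[(3, 14), (7, 8), (9, 2), (10, 5), (16, 2)] -> pick v10 -> 5
READ b @v9: history=[(1, 11), (4, 10), (5, 10), (6, 14), (8, 8), (12, 1), (13, 15), (14, 7), (19, 9)] -> pick v8 -> 8
v20: WRITE a=1  (a history now [(3, 14), (7, 8), (9, 2), (10, 5), (16, 2), (20, 1)])
v21: WRITE c=6  (c history now [(11, 5), (15, 4), (17, 10), (21, 6)])
READ b @v8: history=[(1, 11), (4, 10), (5, 10), (6, 14), (8, 8), (12, 1), (13, 15), (14, 7), (19, 9)] -> pick v8 -> 8
v22: WRITE a=7  (a history now [(3, 14), (7, 8), (9, 2), (10, 5), (16, 2), (20, 1), (22, 7)])
v23: WRITE a=14  (a history now [(3, 14), (7, 8), (9, 2), (10, 5), (16, 2), (20, 1), (22, 7), (23, 14)])
v24: WRITE c=11  (c history now [(11, 5), (15, 4), (17, 10), (21, 6), (24, 11)])
v25: WRITE d=3  (d history now [(2, 14), (18, 14), (25, 3)])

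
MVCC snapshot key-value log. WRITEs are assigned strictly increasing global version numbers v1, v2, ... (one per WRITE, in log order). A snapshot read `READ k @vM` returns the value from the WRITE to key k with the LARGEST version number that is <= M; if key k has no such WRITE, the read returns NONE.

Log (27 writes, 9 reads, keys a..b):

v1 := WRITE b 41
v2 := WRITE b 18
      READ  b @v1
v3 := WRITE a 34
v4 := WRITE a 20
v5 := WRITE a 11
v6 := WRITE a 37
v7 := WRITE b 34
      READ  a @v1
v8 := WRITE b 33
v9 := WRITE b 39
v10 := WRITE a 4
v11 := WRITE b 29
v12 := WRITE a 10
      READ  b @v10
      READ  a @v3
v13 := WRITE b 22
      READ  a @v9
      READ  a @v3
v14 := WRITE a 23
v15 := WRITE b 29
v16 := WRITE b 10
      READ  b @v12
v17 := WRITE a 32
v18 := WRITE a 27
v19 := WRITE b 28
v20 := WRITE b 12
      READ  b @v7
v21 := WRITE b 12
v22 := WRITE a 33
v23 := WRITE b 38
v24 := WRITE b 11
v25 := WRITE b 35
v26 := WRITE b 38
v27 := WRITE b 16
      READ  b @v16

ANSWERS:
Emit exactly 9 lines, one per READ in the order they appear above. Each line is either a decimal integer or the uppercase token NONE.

Answer: 41
NONE
39
34
37
34
29
34
10

Derivation:
v1: WRITE b=41  (b history now [(1, 41)])
v2: WRITE b=18  (b history now [(1, 41), (2, 18)])
READ b @v1: history=[(1, 41), (2, 18)] -> pick v1 -> 41
v3: WRITE a=34  (a history now [(3, 34)])
v4: WRITE a=20  (a history now [(3, 34), (4, 20)])
v5: WRITE a=11  (a history now [(3, 34), (4, 20), (5, 11)])
v6: WRITE a=37  (a history now [(3, 34), (4, 20), (5, 11), (6, 37)])
v7: WRITE b=34  (b history now [(1, 41), (2, 18), (7, 34)])
READ a @v1: history=[(3, 34), (4, 20), (5, 11), (6, 37)] -> no version <= 1 -> NONE
v8: WRITE b=33  (b history now [(1, 41), (2, 18), (7, 34), (8, 33)])
v9: WRITE b=39  (b history now [(1, 41), (2, 18), (7, 34), (8, 33), (9, 39)])
v10: WRITE a=4  (a history now [(3, 34), (4, 20), (5, 11), (6, 37), (10, 4)])
v11: WRITE b=29  (b history now [(1, 41), (2, 18), (7, 34), (8, 33), (9, 39), (11, 29)])
v12: WRITE a=10  (a history now [(3, 34), (4, 20), (5, 11), (6, 37), (10, 4), (12, 10)])
READ b @v10: history=[(1, 41), (2, 18), (7, 34), (8, 33), (9, 39), (11, 29)] -> pick v9 -> 39
READ a @v3: history=[(3, 34), (4, 20), (5, 11), (6, 37), (10, 4), (12, 10)] -> pick v3 -> 34
v13: WRITE b=22  (b history now [(1, 41), (2, 18), (7, 34), (8, 33), (9, 39), (11, 29), (13, 22)])
READ a @v9: history=[(3, 34), (4, 20), (5, 11), (6, 37), (10, 4), (12, 10)] -> pick v6 -> 37
READ a @v3: history=[(3, 34), (4, 20), (5, 11), (6, 37), (10, 4), (12, 10)] -> pick v3 -> 34
v14: WRITE a=23  (a history now [(3, 34), (4, 20), (5, 11), (6, 37), (10, 4), (12, 10), (14, 23)])
v15: WRITE b=29  (b history now [(1, 41), (2, 18), (7, 34), (8, 33), (9, 39), (11, 29), (13, 22), (15, 29)])
v16: WRITE b=10  (b history now [(1, 41), (2, 18), (7, 34), (8, 33), (9, 39), (11, 29), (13, 22), (15, 29), (16, 10)])
READ b @v12: history=[(1, 41), (2, 18), (7, 34), (8, 33), (9, 39), (11, 29), (13, 22), (15, 29), (16, 10)] -> pick v11 -> 29
v17: WRITE a=32  (a history now [(3, 34), (4, 20), (5, 11), (6, 37), (10, 4), (12, 10), (14, 23), (17, 32)])
v18: WRITE a=27  (a history now [(3, 34), (4, 20), (5, 11), (6, 37), (10, 4), (12, 10), (14, 23), (17, 32), (18, 27)])
v19: WRITE b=28  (b history now [(1, 41), (2, 18), (7, 34), (8, 33), (9, 39), (11, 29), (13, 22), (15, 29), (16, 10), (19, 28)])
v20: WRITE b=12  (b history now [(1, 41), (2, 18), (7, 34), (8, 33), (9, 39), (11, 29), (13, 22), (15, 29), (16, 10), (19, 28), (20, 12)])
READ b @v7: history=[(1, 41), (2, 18), (7, 34), (8, 33), (9, 39), (11, 29), (13, 22), (15, 29), (16, 10), (19, 28), (20, 12)] -> pick v7 -> 34
v21: WRITE b=12  (b history now [(1, 41), (2, 18), (7, 34), (8, 33), (9, 39), (11, 29), (13, 22), (15, 29), (16, 10), (19, 28), (20, 12), (21, 12)])
v22: WRITE a=33  (a history now [(3, 34), (4, 20), (5, 11), (6, 37), (10, 4), (12, 10), (14, 23), (17, 32), (18, 27), (22, 33)])
v23: WRITE b=38  (b history now [(1, 41), (2, 18), (7, 34), (8, 33), (9, 39), (11, 29), (13, 22), (15, 29), (16, 10), (19, 28), (20, 12), (21, 12), (23, 38)])
v24: WRITE b=11  (b history now [(1, 41), (2, 18), (7, 34), (8, 33), (9, 39), (11, 29), (13, 22), (15, 29), (16, 10), (19, 28), (20, 12), (21, 12), (23, 38), (24, 11)])
v25: WRITE b=35  (b history now [(1, 41), (2, 18), (7, 34), (8, 33), (9, 39), (11, 29), (13, 22), (15, 29), (16, 10), (19, 28), (20, 12), (21, 12), (23, 38), (24, 11), (25, 35)])
v26: WRITE b=38  (b history now [(1, 41), (2, 18), (7, 34), (8, 33), (9, 39), (11, 29), (13, 22), (15, 29), (16, 10), (19, 28), (20, 12), (21, 12), (23, 38), (24, 11), (25, 35), (26, 38)])
v27: WRITE b=16  (b history now [(1, 41), (2, 18), (7, 34), (8, 33), (9, 39), (11, 29), (13, 22), (15, 29), (16, 10), (19, 28), (20, 12), (21, 12), (23, 38), (24, 11), (25, 35), (26, 38), (27, 16)])
READ b @v16: history=[(1, 41), (2, 18), (7, 34), (8, 33), (9, 39), (11, 29), (13, 22), (15, 29), (16, 10), (19, 28), (20, 12), (21, 12), (23, 38), (24, 11), (25, 35), (26, 38), (27, 16)] -> pick v16 -> 10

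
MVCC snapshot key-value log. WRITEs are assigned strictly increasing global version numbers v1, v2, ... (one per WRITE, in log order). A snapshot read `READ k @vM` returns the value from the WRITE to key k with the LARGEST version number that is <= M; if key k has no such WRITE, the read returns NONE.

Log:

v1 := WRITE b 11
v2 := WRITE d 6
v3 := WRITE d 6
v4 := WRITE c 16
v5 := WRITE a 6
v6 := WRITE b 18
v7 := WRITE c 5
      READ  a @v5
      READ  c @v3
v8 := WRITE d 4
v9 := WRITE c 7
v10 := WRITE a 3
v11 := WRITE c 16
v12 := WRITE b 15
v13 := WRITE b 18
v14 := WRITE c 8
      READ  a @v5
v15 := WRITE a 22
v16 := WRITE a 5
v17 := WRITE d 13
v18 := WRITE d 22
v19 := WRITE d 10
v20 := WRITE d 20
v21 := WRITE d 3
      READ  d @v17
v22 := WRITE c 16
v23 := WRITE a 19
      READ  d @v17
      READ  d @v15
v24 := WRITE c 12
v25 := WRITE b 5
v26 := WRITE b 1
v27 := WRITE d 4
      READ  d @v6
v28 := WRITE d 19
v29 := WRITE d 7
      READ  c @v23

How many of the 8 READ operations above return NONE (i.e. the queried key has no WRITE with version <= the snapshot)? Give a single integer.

v1: WRITE b=11  (b history now [(1, 11)])
v2: WRITE d=6  (d history now [(2, 6)])
v3: WRITE d=6  (d history now [(2, 6), (3, 6)])
v4: WRITE c=16  (c history now [(4, 16)])
v5: WRITE a=6  (a history now [(5, 6)])
v6: WRITE b=18  (b history now [(1, 11), (6, 18)])
v7: WRITE c=5  (c history now [(4, 16), (7, 5)])
READ a @v5: history=[(5, 6)] -> pick v5 -> 6
READ c @v3: history=[(4, 16), (7, 5)] -> no version <= 3 -> NONE
v8: WRITE d=4  (d history now [(2, 6), (3, 6), (8, 4)])
v9: WRITE c=7  (c history now [(4, 16), (7, 5), (9, 7)])
v10: WRITE a=3  (a history now [(5, 6), (10, 3)])
v11: WRITE c=16  (c history now [(4, 16), (7, 5), (9, 7), (11, 16)])
v12: WRITE b=15  (b history now [(1, 11), (6, 18), (12, 15)])
v13: WRITE b=18  (b history now [(1, 11), (6, 18), (12, 15), (13, 18)])
v14: WRITE c=8  (c history now [(4, 16), (7, 5), (9, 7), (11, 16), (14, 8)])
READ a @v5: history=[(5, 6), (10, 3)] -> pick v5 -> 6
v15: WRITE a=22  (a history now [(5, 6), (10, 3), (15, 22)])
v16: WRITE a=5  (a history now [(5, 6), (10, 3), (15, 22), (16, 5)])
v17: WRITE d=13  (d history now [(2, 6), (3, 6), (8, 4), (17, 13)])
v18: WRITE d=22  (d history now [(2, 6), (3, 6), (8, 4), (17, 13), (18, 22)])
v19: WRITE d=10  (d history now [(2, 6), (3, 6), (8, 4), (17, 13), (18, 22), (19, 10)])
v20: WRITE d=20  (d history now [(2, 6), (3, 6), (8, 4), (17, 13), (18, 22), (19, 10), (20, 20)])
v21: WRITE d=3  (d history now [(2, 6), (3, 6), (8, 4), (17, 13), (18, 22), (19, 10), (20, 20), (21, 3)])
READ d @v17: history=[(2, 6), (3, 6), (8, 4), (17, 13), (18, 22), (19, 10), (20, 20), (21, 3)] -> pick v17 -> 13
v22: WRITE c=16  (c history now [(4, 16), (7, 5), (9, 7), (11, 16), (14, 8), (22, 16)])
v23: WRITE a=19  (a history now [(5, 6), (10, 3), (15, 22), (16, 5), (23, 19)])
READ d @v17: history=[(2, 6), (3, 6), (8, 4), (17, 13), (18, 22), (19, 10), (20, 20), (21, 3)] -> pick v17 -> 13
READ d @v15: history=[(2, 6), (3, 6), (8, 4), (17, 13), (18, 22), (19, 10), (20, 20), (21, 3)] -> pick v8 -> 4
v24: WRITE c=12  (c history now [(4, 16), (7, 5), (9, 7), (11, 16), (14, 8), (22, 16), (24, 12)])
v25: WRITE b=5  (b history now [(1, 11), (6, 18), (12, 15), (13, 18), (25, 5)])
v26: WRITE b=1  (b history now [(1, 11), (6, 18), (12, 15), (13, 18), (25, 5), (26, 1)])
v27: WRITE d=4  (d history now [(2, 6), (3, 6), (8, 4), (17, 13), (18, 22), (19, 10), (20, 20), (21, 3), (27, 4)])
READ d @v6: history=[(2, 6), (3, 6), (8, 4), (17, 13), (18, 22), (19, 10), (20, 20), (21, 3), (27, 4)] -> pick v3 -> 6
v28: WRITE d=19  (d history now [(2, 6), (3, 6), (8, 4), (17, 13), (18, 22), (19, 10), (20, 20), (21, 3), (27, 4), (28, 19)])
v29: WRITE d=7  (d history now [(2, 6), (3, 6), (8, 4), (17, 13), (18, 22), (19, 10), (20, 20), (21, 3), (27, 4), (28, 19), (29, 7)])
READ c @v23: history=[(4, 16), (7, 5), (9, 7), (11, 16), (14, 8), (22, 16), (24, 12)] -> pick v22 -> 16
Read results in order: ['6', 'NONE', '6', '13', '13', '4', '6', '16']
NONE count = 1

Answer: 1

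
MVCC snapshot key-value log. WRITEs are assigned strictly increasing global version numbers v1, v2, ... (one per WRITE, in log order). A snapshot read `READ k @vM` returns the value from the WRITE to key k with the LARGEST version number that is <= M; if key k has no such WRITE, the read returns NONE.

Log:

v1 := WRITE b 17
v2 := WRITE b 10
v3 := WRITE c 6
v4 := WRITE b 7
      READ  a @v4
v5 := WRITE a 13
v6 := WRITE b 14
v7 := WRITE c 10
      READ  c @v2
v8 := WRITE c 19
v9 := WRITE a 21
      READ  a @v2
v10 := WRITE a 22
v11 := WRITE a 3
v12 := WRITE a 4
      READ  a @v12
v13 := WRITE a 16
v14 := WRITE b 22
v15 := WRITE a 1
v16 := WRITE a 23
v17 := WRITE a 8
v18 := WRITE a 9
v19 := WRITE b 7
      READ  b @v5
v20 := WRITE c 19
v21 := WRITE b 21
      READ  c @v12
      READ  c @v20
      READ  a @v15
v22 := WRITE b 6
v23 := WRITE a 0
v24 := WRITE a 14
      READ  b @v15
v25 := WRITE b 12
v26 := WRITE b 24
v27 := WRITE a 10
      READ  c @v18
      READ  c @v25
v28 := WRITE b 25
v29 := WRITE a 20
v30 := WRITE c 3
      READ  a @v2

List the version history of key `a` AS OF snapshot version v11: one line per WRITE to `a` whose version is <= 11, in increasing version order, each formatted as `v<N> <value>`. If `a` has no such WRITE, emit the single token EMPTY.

Answer: v5 13
v9 21
v10 22
v11 3

Derivation:
Scan writes for key=a with version <= 11:
  v1 WRITE b 17 -> skip
  v2 WRITE b 10 -> skip
  v3 WRITE c 6 -> skip
  v4 WRITE b 7 -> skip
  v5 WRITE a 13 -> keep
  v6 WRITE b 14 -> skip
  v7 WRITE c 10 -> skip
  v8 WRITE c 19 -> skip
  v9 WRITE a 21 -> keep
  v10 WRITE a 22 -> keep
  v11 WRITE a 3 -> keep
  v12 WRITE a 4 -> drop (> snap)
  v13 WRITE a 16 -> drop (> snap)
  v14 WRITE b 22 -> skip
  v15 WRITE a 1 -> drop (> snap)
  v16 WRITE a 23 -> drop (> snap)
  v17 WRITE a 8 -> drop (> snap)
  v18 WRITE a 9 -> drop (> snap)
  v19 WRITE b 7 -> skip
  v20 WRITE c 19 -> skip
  v21 WRITE b 21 -> skip
  v22 WRITE b 6 -> skip
  v23 WRITE a 0 -> drop (> snap)
  v24 WRITE a 14 -> drop (> snap)
  v25 WRITE b 12 -> skip
  v26 WRITE b 24 -> skip
  v27 WRITE a 10 -> drop (> snap)
  v28 WRITE b 25 -> skip
  v29 WRITE a 20 -> drop (> snap)
  v30 WRITE c 3 -> skip
Collected: [(5, 13), (9, 21), (10, 22), (11, 3)]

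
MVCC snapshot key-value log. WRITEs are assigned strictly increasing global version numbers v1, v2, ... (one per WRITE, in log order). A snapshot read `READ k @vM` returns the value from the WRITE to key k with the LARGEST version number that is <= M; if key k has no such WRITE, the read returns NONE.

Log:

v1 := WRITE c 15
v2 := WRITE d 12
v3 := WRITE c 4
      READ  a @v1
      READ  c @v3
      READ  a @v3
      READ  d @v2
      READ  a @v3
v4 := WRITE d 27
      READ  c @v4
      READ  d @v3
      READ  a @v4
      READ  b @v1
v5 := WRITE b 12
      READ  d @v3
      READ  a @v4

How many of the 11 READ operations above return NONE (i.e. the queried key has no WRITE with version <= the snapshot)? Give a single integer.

Answer: 6

Derivation:
v1: WRITE c=15  (c history now [(1, 15)])
v2: WRITE d=12  (d history now [(2, 12)])
v3: WRITE c=4  (c history now [(1, 15), (3, 4)])
READ a @v1: history=[] -> no version <= 1 -> NONE
READ c @v3: history=[(1, 15), (3, 4)] -> pick v3 -> 4
READ a @v3: history=[] -> no version <= 3 -> NONE
READ d @v2: history=[(2, 12)] -> pick v2 -> 12
READ a @v3: history=[] -> no version <= 3 -> NONE
v4: WRITE d=27  (d history now [(2, 12), (4, 27)])
READ c @v4: history=[(1, 15), (3, 4)] -> pick v3 -> 4
READ d @v3: history=[(2, 12), (4, 27)] -> pick v2 -> 12
READ a @v4: history=[] -> no version <= 4 -> NONE
READ b @v1: history=[] -> no version <= 1 -> NONE
v5: WRITE b=12  (b history now [(5, 12)])
READ d @v3: history=[(2, 12), (4, 27)] -> pick v2 -> 12
READ a @v4: history=[] -> no version <= 4 -> NONE
Read results in order: ['NONE', '4', 'NONE', '12', 'NONE', '4', '12', 'NONE', 'NONE', '12', 'NONE']
NONE count = 6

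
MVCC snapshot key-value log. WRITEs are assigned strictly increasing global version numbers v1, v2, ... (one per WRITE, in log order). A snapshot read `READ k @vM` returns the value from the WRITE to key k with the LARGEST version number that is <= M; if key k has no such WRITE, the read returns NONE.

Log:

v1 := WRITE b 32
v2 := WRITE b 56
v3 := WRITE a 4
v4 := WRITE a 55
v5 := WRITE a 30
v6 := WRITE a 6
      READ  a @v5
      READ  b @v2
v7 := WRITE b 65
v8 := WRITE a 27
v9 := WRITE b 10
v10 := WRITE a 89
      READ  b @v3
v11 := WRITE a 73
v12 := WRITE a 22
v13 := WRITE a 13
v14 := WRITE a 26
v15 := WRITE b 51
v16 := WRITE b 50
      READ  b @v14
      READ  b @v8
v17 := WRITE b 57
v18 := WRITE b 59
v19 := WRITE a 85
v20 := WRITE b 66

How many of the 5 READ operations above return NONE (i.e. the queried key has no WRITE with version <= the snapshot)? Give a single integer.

v1: WRITE b=32  (b history now [(1, 32)])
v2: WRITE b=56  (b history now [(1, 32), (2, 56)])
v3: WRITE a=4  (a history now [(3, 4)])
v4: WRITE a=55  (a history now [(3, 4), (4, 55)])
v5: WRITE a=30  (a history now [(3, 4), (4, 55), (5, 30)])
v6: WRITE a=6  (a history now [(3, 4), (4, 55), (5, 30), (6, 6)])
READ a @v5: history=[(3, 4), (4, 55), (5, 30), (6, 6)] -> pick v5 -> 30
READ b @v2: history=[(1, 32), (2, 56)] -> pick v2 -> 56
v7: WRITE b=65  (b history now [(1, 32), (2, 56), (7, 65)])
v8: WRITE a=27  (a history now [(3, 4), (4, 55), (5, 30), (6, 6), (8, 27)])
v9: WRITE b=10  (b history now [(1, 32), (2, 56), (7, 65), (9, 10)])
v10: WRITE a=89  (a history now [(3, 4), (4, 55), (5, 30), (6, 6), (8, 27), (10, 89)])
READ b @v3: history=[(1, 32), (2, 56), (7, 65), (9, 10)] -> pick v2 -> 56
v11: WRITE a=73  (a history now [(3, 4), (4, 55), (5, 30), (6, 6), (8, 27), (10, 89), (11, 73)])
v12: WRITE a=22  (a history now [(3, 4), (4, 55), (5, 30), (6, 6), (8, 27), (10, 89), (11, 73), (12, 22)])
v13: WRITE a=13  (a history now [(3, 4), (4, 55), (5, 30), (6, 6), (8, 27), (10, 89), (11, 73), (12, 22), (13, 13)])
v14: WRITE a=26  (a history now [(3, 4), (4, 55), (5, 30), (6, 6), (8, 27), (10, 89), (11, 73), (12, 22), (13, 13), (14, 26)])
v15: WRITE b=51  (b history now [(1, 32), (2, 56), (7, 65), (9, 10), (15, 51)])
v16: WRITE b=50  (b history now [(1, 32), (2, 56), (7, 65), (9, 10), (15, 51), (16, 50)])
READ b @v14: history=[(1, 32), (2, 56), (7, 65), (9, 10), (15, 51), (16, 50)] -> pick v9 -> 10
READ b @v8: history=[(1, 32), (2, 56), (7, 65), (9, 10), (15, 51), (16, 50)] -> pick v7 -> 65
v17: WRITE b=57  (b history now [(1, 32), (2, 56), (7, 65), (9, 10), (15, 51), (16, 50), (17, 57)])
v18: WRITE b=59  (b history now [(1, 32), (2, 56), (7, 65), (9, 10), (15, 51), (16, 50), (17, 57), (18, 59)])
v19: WRITE a=85  (a history now [(3, 4), (4, 55), (5, 30), (6, 6), (8, 27), (10, 89), (11, 73), (12, 22), (13, 13), (14, 26), (19, 85)])
v20: WRITE b=66  (b history now [(1, 32), (2, 56), (7, 65), (9, 10), (15, 51), (16, 50), (17, 57), (18, 59), (20, 66)])
Read results in order: ['30', '56', '56', '10', '65']
NONE count = 0

Answer: 0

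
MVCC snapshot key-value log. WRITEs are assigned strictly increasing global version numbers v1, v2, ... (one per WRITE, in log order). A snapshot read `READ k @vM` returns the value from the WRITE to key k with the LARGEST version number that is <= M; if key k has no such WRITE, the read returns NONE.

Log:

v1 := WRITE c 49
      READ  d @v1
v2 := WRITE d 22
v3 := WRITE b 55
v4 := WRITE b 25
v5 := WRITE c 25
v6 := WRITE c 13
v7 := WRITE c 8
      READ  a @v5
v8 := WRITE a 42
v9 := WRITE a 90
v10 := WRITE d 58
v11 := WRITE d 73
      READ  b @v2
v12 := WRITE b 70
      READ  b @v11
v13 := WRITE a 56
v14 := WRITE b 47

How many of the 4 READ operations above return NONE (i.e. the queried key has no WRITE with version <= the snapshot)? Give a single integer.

v1: WRITE c=49  (c history now [(1, 49)])
READ d @v1: history=[] -> no version <= 1 -> NONE
v2: WRITE d=22  (d history now [(2, 22)])
v3: WRITE b=55  (b history now [(3, 55)])
v4: WRITE b=25  (b history now [(3, 55), (4, 25)])
v5: WRITE c=25  (c history now [(1, 49), (5, 25)])
v6: WRITE c=13  (c history now [(1, 49), (5, 25), (6, 13)])
v7: WRITE c=8  (c history now [(1, 49), (5, 25), (6, 13), (7, 8)])
READ a @v5: history=[] -> no version <= 5 -> NONE
v8: WRITE a=42  (a history now [(8, 42)])
v9: WRITE a=90  (a history now [(8, 42), (9, 90)])
v10: WRITE d=58  (d history now [(2, 22), (10, 58)])
v11: WRITE d=73  (d history now [(2, 22), (10, 58), (11, 73)])
READ b @v2: history=[(3, 55), (4, 25)] -> no version <= 2 -> NONE
v12: WRITE b=70  (b history now [(3, 55), (4, 25), (12, 70)])
READ b @v11: history=[(3, 55), (4, 25), (12, 70)] -> pick v4 -> 25
v13: WRITE a=56  (a history now [(8, 42), (9, 90), (13, 56)])
v14: WRITE b=47  (b history now [(3, 55), (4, 25), (12, 70), (14, 47)])
Read results in order: ['NONE', 'NONE', 'NONE', '25']
NONE count = 3

Answer: 3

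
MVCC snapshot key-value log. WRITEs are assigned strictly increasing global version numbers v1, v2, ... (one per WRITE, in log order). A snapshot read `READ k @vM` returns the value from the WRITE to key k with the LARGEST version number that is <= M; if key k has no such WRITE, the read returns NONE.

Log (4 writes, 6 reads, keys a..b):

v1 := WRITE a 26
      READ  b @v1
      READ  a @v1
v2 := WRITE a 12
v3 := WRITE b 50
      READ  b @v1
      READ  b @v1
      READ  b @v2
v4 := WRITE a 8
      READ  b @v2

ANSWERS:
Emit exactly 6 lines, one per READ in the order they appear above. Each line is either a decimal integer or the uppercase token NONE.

v1: WRITE a=26  (a history now [(1, 26)])
READ b @v1: history=[] -> no version <= 1 -> NONE
READ a @v1: history=[(1, 26)] -> pick v1 -> 26
v2: WRITE a=12  (a history now [(1, 26), (2, 12)])
v3: WRITE b=50  (b history now [(3, 50)])
READ b @v1: history=[(3, 50)] -> no version <= 1 -> NONE
READ b @v1: history=[(3, 50)] -> no version <= 1 -> NONE
READ b @v2: history=[(3, 50)] -> no version <= 2 -> NONE
v4: WRITE a=8  (a history now [(1, 26), (2, 12), (4, 8)])
READ b @v2: history=[(3, 50)] -> no version <= 2 -> NONE

Answer: NONE
26
NONE
NONE
NONE
NONE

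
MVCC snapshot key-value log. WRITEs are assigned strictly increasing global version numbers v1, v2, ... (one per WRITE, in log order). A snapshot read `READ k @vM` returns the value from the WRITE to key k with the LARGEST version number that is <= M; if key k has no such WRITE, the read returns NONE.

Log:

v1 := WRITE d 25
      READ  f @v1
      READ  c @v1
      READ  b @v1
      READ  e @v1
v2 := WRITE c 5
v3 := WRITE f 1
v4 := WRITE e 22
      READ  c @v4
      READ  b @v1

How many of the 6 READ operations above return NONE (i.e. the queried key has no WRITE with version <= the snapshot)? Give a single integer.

v1: WRITE d=25  (d history now [(1, 25)])
READ f @v1: history=[] -> no version <= 1 -> NONE
READ c @v1: history=[] -> no version <= 1 -> NONE
READ b @v1: history=[] -> no version <= 1 -> NONE
READ e @v1: history=[] -> no version <= 1 -> NONE
v2: WRITE c=5  (c history now [(2, 5)])
v3: WRITE f=1  (f history now [(3, 1)])
v4: WRITE e=22  (e history now [(4, 22)])
READ c @v4: history=[(2, 5)] -> pick v2 -> 5
READ b @v1: history=[] -> no version <= 1 -> NONE
Read results in order: ['NONE', 'NONE', 'NONE', 'NONE', '5', 'NONE']
NONE count = 5

Answer: 5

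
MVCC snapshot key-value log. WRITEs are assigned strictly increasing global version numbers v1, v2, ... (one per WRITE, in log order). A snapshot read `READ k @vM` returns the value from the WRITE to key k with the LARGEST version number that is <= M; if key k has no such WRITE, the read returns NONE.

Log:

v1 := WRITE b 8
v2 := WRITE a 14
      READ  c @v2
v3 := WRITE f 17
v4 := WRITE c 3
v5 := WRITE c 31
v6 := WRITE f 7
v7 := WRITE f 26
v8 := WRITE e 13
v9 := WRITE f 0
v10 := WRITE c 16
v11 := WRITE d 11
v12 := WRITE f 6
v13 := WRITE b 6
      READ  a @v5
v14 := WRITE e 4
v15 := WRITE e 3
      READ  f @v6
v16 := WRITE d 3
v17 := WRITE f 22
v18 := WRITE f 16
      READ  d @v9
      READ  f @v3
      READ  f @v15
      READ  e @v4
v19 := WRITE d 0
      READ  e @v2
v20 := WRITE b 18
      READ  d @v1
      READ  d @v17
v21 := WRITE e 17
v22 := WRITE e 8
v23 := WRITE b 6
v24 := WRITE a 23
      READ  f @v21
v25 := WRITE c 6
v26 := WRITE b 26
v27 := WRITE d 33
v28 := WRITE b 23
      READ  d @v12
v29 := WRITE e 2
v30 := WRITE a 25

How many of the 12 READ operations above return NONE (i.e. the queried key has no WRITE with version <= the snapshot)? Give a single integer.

Answer: 5

Derivation:
v1: WRITE b=8  (b history now [(1, 8)])
v2: WRITE a=14  (a history now [(2, 14)])
READ c @v2: history=[] -> no version <= 2 -> NONE
v3: WRITE f=17  (f history now [(3, 17)])
v4: WRITE c=3  (c history now [(4, 3)])
v5: WRITE c=31  (c history now [(4, 3), (5, 31)])
v6: WRITE f=7  (f history now [(3, 17), (6, 7)])
v7: WRITE f=26  (f history now [(3, 17), (6, 7), (7, 26)])
v8: WRITE e=13  (e history now [(8, 13)])
v9: WRITE f=0  (f history now [(3, 17), (6, 7), (7, 26), (9, 0)])
v10: WRITE c=16  (c history now [(4, 3), (5, 31), (10, 16)])
v11: WRITE d=11  (d history now [(11, 11)])
v12: WRITE f=6  (f history now [(3, 17), (6, 7), (7, 26), (9, 0), (12, 6)])
v13: WRITE b=6  (b history now [(1, 8), (13, 6)])
READ a @v5: history=[(2, 14)] -> pick v2 -> 14
v14: WRITE e=4  (e history now [(8, 13), (14, 4)])
v15: WRITE e=3  (e history now [(8, 13), (14, 4), (15, 3)])
READ f @v6: history=[(3, 17), (6, 7), (7, 26), (9, 0), (12, 6)] -> pick v6 -> 7
v16: WRITE d=3  (d history now [(11, 11), (16, 3)])
v17: WRITE f=22  (f history now [(3, 17), (6, 7), (7, 26), (9, 0), (12, 6), (17, 22)])
v18: WRITE f=16  (f history now [(3, 17), (6, 7), (7, 26), (9, 0), (12, 6), (17, 22), (18, 16)])
READ d @v9: history=[(11, 11), (16, 3)] -> no version <= 9 -> NONE
READ f @v3: history=[(3, 17), (6, 7), (7, 26), (9, 0), (12, 6), (17, 22), (18, 16)] -> pick v3 -> 17
READ f @v15: history=[(3, 17), (6, 7), (7, 26), (9, 0), (12, 6), (17, 22), (18, 16)] -> pick v12 -> 6
READ e @v4: history=[(8, 13), (14, 4), (15, 3)] -> no version <= 4 -> NONE
v19: WRITE d=0  (d history now [(11, 11), (16, 3), (19, 0)])
READ e @v2: history=[(8, 13), (14, 4), (15, 3)] -> no version <= 2 -> NONE
v20: WRITE b=18  (b history now [(1, 8), (13, 6), (20, 18)])
READ d @v1: history=[(11, 11), (16, 3), (19, 0)] -> no version <= 1 -> NONE
READ d @v17: history=[(11, 11), (16, 3), (19, 0)] -> pick v16 -> 3
v21: WRITE e=17  (e history now [(8, 13), (14, 4), (15, 3), (21, 17)])
v22: WRITE e=8  (e history now [(8, 13), (14, 4), (15, 3), (21, 17), (22, 8)])
v23: WRITE b=6  (b history now [(1, 8), (13, 6), (20, 18), (23, 6)])
v24: WRITE a=23  (a history now [(2, 14), (24, 23)])
READ f @v21: history=[(3, 17), (6, 7), (7, 26), (9, 0), (12, 6), (17, 22), (18, 16)] -> pick v18 -> 16
v25: WRITE c=6  (c history now [(4, 3), (5, 31), (10, 16), (25, 6)])
v26: WRITE b=26  (b history now [(1, 8), (13, 6), (20, 18), (23, 6), (26, 26)])
v27: WRITE d=33  (d history now [(11, 11), (16, 3), (19, 0), (27, 33)])
v28: WRITE b=23  (b history now [(1, 8), (13, 6), (20, 18), (23, 6), (26, 26), (28, 23)])
READ d @v12: history=[(11, 11), (16, 3), (19, 0), (27, 33)] -> pick v11 -> 11
v29: WRITE e=2  (e history now [(8, 13), (14, 4), (15, 3), (21, 17), (22, 8), (29, 2)])
v30: WRITE a=25  (a history now [(2, 14), (24, 23), (30, 25)])
Read results in order: ['NONE', '14', '7', 'NONE', '17', '6', 'NONE', 'NONE', 'NONE', '3', '16', '11']
NONE count = 5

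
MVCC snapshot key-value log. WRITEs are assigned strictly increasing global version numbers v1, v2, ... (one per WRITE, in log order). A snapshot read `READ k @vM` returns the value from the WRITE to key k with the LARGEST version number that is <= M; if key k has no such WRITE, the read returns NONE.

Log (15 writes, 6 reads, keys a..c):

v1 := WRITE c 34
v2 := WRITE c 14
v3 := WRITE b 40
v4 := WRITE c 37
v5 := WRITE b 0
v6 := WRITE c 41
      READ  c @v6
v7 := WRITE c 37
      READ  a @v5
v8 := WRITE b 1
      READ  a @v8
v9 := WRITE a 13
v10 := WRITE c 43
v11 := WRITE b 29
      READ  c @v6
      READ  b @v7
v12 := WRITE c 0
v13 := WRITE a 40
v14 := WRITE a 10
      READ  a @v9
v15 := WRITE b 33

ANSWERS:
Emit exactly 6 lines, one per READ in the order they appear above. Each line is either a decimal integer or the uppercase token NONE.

v1: WRITE c=34  (c history now [(1, 34)])
v2: WRITE c=14  (c history now [(1, 34), (2, 14)])
v3: WRITE b=40  (b history now [(3, 40)])
v4: WRITE c=37  (c history now [(1, 34), (2, 14), (4, 37)])
v5: WRITE b=0  (b history now [(3, 40), (5, 0)])
v6: WRITE c=41  (c history now [(1, 34), (2, 14), (4, 37), (6, 41)])
READ c @v6: history=[(1, 34), (2, 14), (4, 37), (6, 41)] -> pick v6 -> 41
v7: WRITE c=37  (c history now [(1, 34), (2, 14), (4, 37), (6, 41), (7, 37)])
READ a @v5: history=[] -> no version <= 5 -> NONE
v8: WRITE b=1  (b history now [(3, 40), (5, 0), (8, 1)])
READ a @v8: history=[] -> no version <= 8 -> NONE
v9: WRITE a=13  (a history now [(9, 13)])
v10: WRITE c=43  (c history now [(1, 34), (2, 14), (4, 37), (6, 41), (7, 37), (10, 43)])
v11: WRITE b=29  (b history now [(3, 40), (5, 0), (8, 1), (11, 29)])
READ c @v6: history=[(1, 34), (2, 14), (4, 37), (6, 41), (7, 37), (10, 43)] -> pick v6 -> 41
READ b @v7: history=[(3, 40), (5, 0), (8, 1), (11, 29)] -> pick v5 -> 0
v12: WRITE c=0  (c history now [(1, 34), (2, 14), (4, 37), (6, 41), (7, 37), (10, 43), (12, 0)])
v13: WRITE a=40  (a history now [(9, 13), (13, 40)])
v14: WRITE a=10  (a history now [(9, 13), (13, 40), (14, 10)])
READ a @v9: history=[(9, 13), (13, 40), (14, 10)] -> pick v9 -> 13
v15: WRITE b=33  (b history now [(3, 40), (5, 0), (8, 1), (11, 29), (15, 33)])

Answer: 41
NONE
NONE
41
0
13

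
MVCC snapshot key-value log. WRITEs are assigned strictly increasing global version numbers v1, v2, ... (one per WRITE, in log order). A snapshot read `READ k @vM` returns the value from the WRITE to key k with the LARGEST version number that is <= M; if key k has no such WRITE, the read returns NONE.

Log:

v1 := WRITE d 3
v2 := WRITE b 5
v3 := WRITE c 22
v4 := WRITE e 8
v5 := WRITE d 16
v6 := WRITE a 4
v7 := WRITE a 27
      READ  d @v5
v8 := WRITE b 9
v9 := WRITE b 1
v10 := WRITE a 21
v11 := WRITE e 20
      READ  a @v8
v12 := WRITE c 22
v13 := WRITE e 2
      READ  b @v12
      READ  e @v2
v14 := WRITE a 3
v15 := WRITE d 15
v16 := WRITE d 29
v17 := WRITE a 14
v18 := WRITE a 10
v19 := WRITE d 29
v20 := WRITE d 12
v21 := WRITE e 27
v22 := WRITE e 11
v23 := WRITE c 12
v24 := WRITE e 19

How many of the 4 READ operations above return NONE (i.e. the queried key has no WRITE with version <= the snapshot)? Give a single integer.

v1: WRITE d=3  (d history now [(1, 3)])
v2: WRITE b=5  (b history now [(2, 5)])
v3: WRITE c=22  (c history now [(3, 22)])
v4: WRITE e=8  (e history now [(4, 8)])
v5: WRITE d=16  (d history now [(1, 3), (5, 16)])
v6: WRITE a=4  (a history now [(6, 4)])
v7: WRITE a=27  (a history now [(6, 4), (7, 27)])
READ d @v5: history=[(1, 3), (5, 16)] -> pick v5 -> 16
v8: WRITE b=9  (b history now [(2, 5), (8, 9)])
v9: WRITE b=1  (b history now [(2, 5), (8, 9), (9, 1)])
v10: WRITE a=21  (a history now [(6, 4), (7, 27), (10, 21)])
v11: WRITE e=20  (e history now [(4, 8), (11, 20)])
READ a @v8: history=[(6, 4), (7, 27), (10, 21)] -> pick v7 -> 27
v12: WRITE c=22  (c history now [(3, 22), (12, 22)])
v13: WRITE e=2  (e history now [(4, 8), (11, 20), (13, 2)])
READ b @v12: history=[(2, 5), (8, 9), (9, 1)] -> pick v9 -> 1
READ e @v2: history=[(4, 8), (11, 20), (13, 2)] -> no version <= 2 -> NONE
v14: WRITE a=3  (a history now [(6, 4), (7, 27), (10, 21), (14, 3)])
v15: WRITE d=15  (d history now [(1, 3), (5, 16), (15, 15)])
v16: WRITE d=29  (d history now [(1, 3), (5, 16), (15, 15), (16, 29)])
v17: WRITE a=14  (a history now [(6, 4), (7, 27), (10, 21), (14, 3), (17, 14)])
v18: WRITE a=10  (a history now [(6, 4), (7, 27), (10, 21), (14, 3), (17, 14), (18, 10)])
v19: WRITE d=29  (d history now [(1, 3), (5, 16), (15, 15), (16, 29), (19, 29)])
v20: WRITE d=12  (d history now [(1, 3), (5, 16), (15, 15), (16, 29), (19, 29), (20, 12)])
v21: WRITE e=27  (e history now [(4, 8), (11, 20), (13, 2), (21, 27)])
v22: WRITE e=11  (e history now [(4, 8), (11, 20), (13, 2), (21, 27), (22, 11)])
v23: WRITE c=12  (c history now [(3, 22), (12, 22), (23, 12)])
v24: WRITE e=19  (e history now [(4, 8), (11, 20), (13, 2), (21, 27), (22, 11), (24, 19)])
Read results in order: ['16', '27', '1', 'NONE']
NONE count = 1

Answer: 1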